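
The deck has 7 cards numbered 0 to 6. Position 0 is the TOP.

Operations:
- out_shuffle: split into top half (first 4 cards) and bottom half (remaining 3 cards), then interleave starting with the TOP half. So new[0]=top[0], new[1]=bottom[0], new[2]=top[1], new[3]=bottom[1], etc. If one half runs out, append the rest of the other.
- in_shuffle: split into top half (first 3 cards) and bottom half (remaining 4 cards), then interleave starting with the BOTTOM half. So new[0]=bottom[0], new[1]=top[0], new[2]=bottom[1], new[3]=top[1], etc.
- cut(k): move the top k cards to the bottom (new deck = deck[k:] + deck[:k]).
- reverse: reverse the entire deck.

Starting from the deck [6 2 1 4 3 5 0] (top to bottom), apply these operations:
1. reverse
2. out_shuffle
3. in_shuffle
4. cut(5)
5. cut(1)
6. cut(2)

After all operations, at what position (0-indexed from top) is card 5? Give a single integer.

Answer: 4

Derivation:
After op 1 (reverse): [0 5 3 4 1 2 6]
After op 2 (out_shuffle): [0 1 5 2 3 6 4]
After op 3 (in_shuffle): [2 0 3 1 6 5 4]
After op 4 (cut(5)): [5 4 2 0 3 1 6]
After op 5 (cut(1)): [4 2 0 3 1 6 5]
After op 6 (cut(2)): [0 3 1 6 5 4 2]
Card 5 is at position 4.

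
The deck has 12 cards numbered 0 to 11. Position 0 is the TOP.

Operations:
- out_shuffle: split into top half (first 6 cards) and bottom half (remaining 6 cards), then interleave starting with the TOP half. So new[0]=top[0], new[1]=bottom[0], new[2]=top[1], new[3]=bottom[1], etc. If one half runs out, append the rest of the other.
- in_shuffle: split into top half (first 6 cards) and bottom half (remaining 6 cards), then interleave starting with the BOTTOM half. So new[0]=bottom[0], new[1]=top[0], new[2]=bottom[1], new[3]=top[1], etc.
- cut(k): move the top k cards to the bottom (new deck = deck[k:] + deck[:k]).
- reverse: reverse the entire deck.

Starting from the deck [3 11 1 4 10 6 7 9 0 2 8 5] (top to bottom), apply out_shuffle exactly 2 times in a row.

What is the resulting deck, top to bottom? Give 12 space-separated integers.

Answer: 3 4 7 2 11 10 9 8 1 6 0 5

Derivation:
After op 1 (out_shuffle): [3 7 11 9 1 0 4 2 10 8 6 5]
After op 2 (out_shuffle): [3 4 7 2 11 10 9 8 1 6 0 5]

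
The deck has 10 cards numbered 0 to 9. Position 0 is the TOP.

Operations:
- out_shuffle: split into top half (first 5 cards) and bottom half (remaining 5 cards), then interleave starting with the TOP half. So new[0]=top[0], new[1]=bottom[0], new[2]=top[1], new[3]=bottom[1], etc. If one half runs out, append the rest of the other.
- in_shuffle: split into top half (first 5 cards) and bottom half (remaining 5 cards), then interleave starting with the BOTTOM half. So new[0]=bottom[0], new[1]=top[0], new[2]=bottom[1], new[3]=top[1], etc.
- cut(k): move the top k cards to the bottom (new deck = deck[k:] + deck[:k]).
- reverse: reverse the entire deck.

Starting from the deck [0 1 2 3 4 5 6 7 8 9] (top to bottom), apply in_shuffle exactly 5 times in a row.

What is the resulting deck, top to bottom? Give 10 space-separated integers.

Answer: 9 8 7 6 5 4 3 2 1 0

Derivation:
After op 1 (in_shuffle): [5 0 6 1 7 2 8 3 9 4]
After op 2 (in_shuffle): [2 5 8 0 3 6 9 1 4 7]
After op 3 (in_shuffle): [6 2 9 5 1 8 4 0 7 3]
After op 4 (in_shuffle): [8 6 4 2 0 9 7 5 3 1]
After op 5 (in_shuffle): [9 8 7 6 5 4 3 2 1 0]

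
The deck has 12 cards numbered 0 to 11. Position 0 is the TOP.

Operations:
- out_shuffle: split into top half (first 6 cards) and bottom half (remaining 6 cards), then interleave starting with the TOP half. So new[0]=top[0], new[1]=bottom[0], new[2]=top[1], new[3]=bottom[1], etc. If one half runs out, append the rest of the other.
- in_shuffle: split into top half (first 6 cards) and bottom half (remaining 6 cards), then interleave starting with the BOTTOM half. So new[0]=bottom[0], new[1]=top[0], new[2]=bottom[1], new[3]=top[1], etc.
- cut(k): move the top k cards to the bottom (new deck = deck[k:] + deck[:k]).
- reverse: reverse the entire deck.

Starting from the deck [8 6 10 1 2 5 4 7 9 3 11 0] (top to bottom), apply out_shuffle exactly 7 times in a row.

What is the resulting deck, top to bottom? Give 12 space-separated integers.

Answer: 8 9 5 10 11 7 2 6 3 4 1 0

Derivation:
After op 1 (out_shuffle): [8 4 6 7 10 9 1 3 2 11 5 0]
After op 2 (out_shuffle): [8 1 4 3 6 2 7 11 10 5 9 0]
After op 3 (out_shuffle): [8 7 1 11 4 10 3 5 6 9 2 0]
After op 4 (out_shuffle): [8 3 7 5 1 6 11 9 4 2 10 0]
After op 5 (out_shuffle): [8 11 3 9 7 4 5 2 1 10 6 0]
After op 6 (out_shuffle): [8 5 11 2 3 1 9 10 7 6 4 0]
After op 7 (out_shuffle): [8 9 5 10 11 7 2 6 3 4 1 0]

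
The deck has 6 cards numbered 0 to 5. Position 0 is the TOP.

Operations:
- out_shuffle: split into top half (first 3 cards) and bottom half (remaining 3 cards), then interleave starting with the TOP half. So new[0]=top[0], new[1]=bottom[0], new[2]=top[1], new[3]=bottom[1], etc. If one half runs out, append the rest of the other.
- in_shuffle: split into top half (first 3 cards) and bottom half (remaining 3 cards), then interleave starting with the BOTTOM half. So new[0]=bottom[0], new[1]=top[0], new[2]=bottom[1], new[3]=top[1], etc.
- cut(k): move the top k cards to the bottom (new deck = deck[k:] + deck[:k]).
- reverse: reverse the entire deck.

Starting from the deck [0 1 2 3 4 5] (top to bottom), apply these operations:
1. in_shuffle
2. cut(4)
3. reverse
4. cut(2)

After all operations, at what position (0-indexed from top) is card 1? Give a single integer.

Answer: 4

Derivation:
After op 1 (in_shuffle): [3 0 4 1 5 2]
After op 2 (cut(4)): [5 2 3 0 4 1]
After op 3 (reverse): [1 4 0 3 2 5]
After op 4 (cut(2)): [0 3 2 5 1 4]
Card 1 is at position 4.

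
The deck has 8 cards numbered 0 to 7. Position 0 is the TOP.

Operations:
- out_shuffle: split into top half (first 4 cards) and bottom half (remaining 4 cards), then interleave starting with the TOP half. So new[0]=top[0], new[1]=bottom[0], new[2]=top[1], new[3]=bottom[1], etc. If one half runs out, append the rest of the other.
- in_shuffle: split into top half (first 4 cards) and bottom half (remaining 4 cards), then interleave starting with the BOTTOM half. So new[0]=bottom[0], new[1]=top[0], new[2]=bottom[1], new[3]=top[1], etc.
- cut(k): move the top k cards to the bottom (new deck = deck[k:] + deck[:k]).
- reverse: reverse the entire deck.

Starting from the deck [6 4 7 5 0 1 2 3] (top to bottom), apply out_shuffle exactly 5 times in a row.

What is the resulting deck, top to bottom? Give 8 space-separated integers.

Answer: 6 7 0 2 4 5 1 3

Derivation:
After op 1 (out_shuffle): [6 0 4 1 7 2 5 3]
After op 2 (out_shuffle): [6 7 0 2 4 5 1 3]
After op 3 (out_shuffle): [6 4 7 5 0 1 2 3]
After op 4 (out_shuffle): [6 0 4 1 7 2 5 3]
After op 5 (out_shuffle): [6 7 0 2 4 5 1 3]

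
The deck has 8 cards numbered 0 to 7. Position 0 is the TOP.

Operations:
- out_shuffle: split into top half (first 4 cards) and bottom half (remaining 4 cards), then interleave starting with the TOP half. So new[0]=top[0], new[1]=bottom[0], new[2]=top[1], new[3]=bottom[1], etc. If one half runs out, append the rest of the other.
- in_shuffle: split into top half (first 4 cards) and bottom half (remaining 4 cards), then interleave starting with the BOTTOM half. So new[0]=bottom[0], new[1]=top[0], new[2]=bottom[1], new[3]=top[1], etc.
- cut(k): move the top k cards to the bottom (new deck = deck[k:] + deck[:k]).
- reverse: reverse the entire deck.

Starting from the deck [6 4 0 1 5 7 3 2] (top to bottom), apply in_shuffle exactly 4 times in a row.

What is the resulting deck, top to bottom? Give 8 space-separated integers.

After op 1 (in_shuffle): [5 6 7 4 3 0 2 1]
After op 2 (in_shuffle): [3 5 0 6 2 7 1 4]
After op 3 (in_shuffle): [2 3 7 5 1 0 4 6]
After op 4 (in_shuffle): [1 2 0 3 4 7 6 5]

Answer: 1 2 0 3 4 7 6 5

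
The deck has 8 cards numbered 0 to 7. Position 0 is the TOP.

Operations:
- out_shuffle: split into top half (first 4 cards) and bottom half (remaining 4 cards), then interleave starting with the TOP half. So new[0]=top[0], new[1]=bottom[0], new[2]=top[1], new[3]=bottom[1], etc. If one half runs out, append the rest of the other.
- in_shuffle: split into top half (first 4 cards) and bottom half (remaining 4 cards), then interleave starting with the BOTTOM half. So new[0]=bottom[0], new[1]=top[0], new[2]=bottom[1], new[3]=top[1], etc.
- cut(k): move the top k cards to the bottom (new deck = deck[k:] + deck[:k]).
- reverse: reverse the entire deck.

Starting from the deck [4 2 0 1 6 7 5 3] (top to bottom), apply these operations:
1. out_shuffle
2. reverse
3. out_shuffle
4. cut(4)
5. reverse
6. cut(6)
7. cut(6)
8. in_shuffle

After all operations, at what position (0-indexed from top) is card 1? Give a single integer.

After op 1 (out_shuffle): [4 6 2 7 0 5 1 3]
After op 2 (reverse): [3 1 5 0 7 2 6 4]
After op 3 (out_shuffle): [3 7 1 2 5 6 0 4]
After op 4 (cut(4)): [5 6 0 4 3 7 1 2]
After op 5 (reverse): [2 1 7 3 4 0 6 5]
After op 6 (cut(6)): [6 5 2 1 7 3 4 0]
After op 7 (cut(6)): [4 0 6 5 2 1 7 3]
After op 8 (in_shuffle): [2 4 1 0 7 6 3 5]
Card 1 is at position 2.

Answer: 2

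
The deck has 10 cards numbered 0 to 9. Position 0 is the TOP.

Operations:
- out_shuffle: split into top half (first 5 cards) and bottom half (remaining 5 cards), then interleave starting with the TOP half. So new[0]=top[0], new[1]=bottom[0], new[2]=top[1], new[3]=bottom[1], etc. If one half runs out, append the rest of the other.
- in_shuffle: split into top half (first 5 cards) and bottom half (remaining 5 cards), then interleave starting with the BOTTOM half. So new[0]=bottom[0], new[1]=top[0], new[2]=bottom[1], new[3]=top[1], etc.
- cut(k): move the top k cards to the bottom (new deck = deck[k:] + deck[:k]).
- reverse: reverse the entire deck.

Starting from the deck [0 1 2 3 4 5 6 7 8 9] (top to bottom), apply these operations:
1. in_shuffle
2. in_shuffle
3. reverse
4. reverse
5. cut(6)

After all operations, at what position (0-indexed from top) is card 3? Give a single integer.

Answer: 8

Derivation:
After op 1 (in_shuffle): [5 0 6 1 7 2 8 3 9 4]
After op 2 (in_shuffle): [2 5 8 0 3 6 9 1 4 7]
After op 3 (reverse): [7 4 1 9 6 3 0 8 5 2]
After op 4 (reverse): [2 5 8 0 3 6 9 1 4 7]
After op 5 (cut(6)): [9 1 4 7 2 5 8 0 3 6]
Card 3 is at position 8.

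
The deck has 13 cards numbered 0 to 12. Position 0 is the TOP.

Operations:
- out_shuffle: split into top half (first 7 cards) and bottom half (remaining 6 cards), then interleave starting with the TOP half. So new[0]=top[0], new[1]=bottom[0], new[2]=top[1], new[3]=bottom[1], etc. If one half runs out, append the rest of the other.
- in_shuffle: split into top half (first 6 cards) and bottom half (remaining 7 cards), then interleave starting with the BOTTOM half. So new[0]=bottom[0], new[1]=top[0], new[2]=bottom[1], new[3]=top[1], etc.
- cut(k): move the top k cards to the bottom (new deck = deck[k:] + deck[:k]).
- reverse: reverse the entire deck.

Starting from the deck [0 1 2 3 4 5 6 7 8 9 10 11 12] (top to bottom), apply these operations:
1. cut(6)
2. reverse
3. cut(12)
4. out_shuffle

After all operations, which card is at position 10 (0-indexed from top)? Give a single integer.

Answer: 1

Derivation:
After op 1 (cut(6)): [6 7 8 9 10 11 12 0 1 2 3 4 5]
After op 2 (reverse): [5 4 3 2 1 0 12 11 10 9 8 7 6]
After op 3 (cut(12)): [6 5 4 3 2 1 0 12 11 10 9 8 7]
After op 4 (out_shuffle): [6 12 5 11 4 10 3 9 2 8 1 7 0]
Position 10: card 1.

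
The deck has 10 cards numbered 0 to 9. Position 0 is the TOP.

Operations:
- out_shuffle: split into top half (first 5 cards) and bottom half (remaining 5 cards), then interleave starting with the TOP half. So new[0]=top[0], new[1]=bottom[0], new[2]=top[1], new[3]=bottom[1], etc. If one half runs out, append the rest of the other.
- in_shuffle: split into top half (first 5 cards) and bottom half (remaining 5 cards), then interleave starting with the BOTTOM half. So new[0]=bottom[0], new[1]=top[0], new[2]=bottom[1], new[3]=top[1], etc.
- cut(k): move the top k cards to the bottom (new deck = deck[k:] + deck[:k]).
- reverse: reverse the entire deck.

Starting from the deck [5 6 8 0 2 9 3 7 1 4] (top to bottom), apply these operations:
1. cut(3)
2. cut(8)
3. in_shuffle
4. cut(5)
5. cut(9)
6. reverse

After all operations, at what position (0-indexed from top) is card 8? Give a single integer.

After op 1 (cut(3)): [0 2 9 3 7 1 4 5 6 8]
After op 2 (cut(8)): [6 8 0 2 9 3 7 1 4 5]
After op 3 (in_shuffle): [3 6 7 8 1 0 4 2 5 9]
After op 4 (cut(5)): [0 4 2 5 9 3 6 7 8 1]
After op 5 (cut(9)): [1 0 4 2 5 9 3 6 7 8]
After op 6 (reverse): [8 7 6 3 9 5 2 4 0 1]
Card 8 is at position 0.

Answer: 0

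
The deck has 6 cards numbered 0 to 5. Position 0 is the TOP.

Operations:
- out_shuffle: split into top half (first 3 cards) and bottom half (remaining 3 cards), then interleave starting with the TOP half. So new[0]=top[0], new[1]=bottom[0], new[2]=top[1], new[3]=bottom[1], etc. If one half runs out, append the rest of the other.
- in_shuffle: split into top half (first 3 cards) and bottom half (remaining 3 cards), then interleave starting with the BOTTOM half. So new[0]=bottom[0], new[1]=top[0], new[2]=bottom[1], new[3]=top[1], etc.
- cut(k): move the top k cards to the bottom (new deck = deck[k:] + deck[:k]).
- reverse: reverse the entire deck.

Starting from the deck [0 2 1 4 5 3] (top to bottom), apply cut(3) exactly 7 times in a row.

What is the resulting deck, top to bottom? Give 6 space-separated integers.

Answer: 4 5 3 0 2 1

Derivation:
After op 1 (cut(3)): [4 5 3 0 2 1]
After op 2 (cut(3)): [0 2 1 4 5 3]
After op 3 (cut(3)): [4 5 3 0 2 1]
After op 4 (cut(3)): [0 2 1 4 5 3]
After op 5 (cut(3)): [4 5 3 0 2 1]
After op 6 (cut(3)): [0 2 1 4 5 3]
After op 7 (cut(3)): [4 5 3 0 2 1]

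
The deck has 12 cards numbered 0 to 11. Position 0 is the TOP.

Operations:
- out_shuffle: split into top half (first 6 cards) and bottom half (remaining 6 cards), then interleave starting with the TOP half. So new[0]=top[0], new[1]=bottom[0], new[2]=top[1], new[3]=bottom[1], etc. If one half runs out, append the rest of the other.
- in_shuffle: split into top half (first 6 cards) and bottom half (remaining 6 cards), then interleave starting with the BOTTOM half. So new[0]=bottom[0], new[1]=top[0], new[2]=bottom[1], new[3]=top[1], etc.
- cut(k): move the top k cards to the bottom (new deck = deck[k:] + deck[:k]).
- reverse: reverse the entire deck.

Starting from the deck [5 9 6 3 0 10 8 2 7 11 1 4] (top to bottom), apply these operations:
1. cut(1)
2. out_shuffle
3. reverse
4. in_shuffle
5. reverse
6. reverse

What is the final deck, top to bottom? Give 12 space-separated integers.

After op 1 (cut(1)): [9 6 3 0 10 8 2 7 11 1 4 5]
After op 2 (out_shuffle): [9 2 6 7 3 11 0 1 10 4 8 5]
After op 3 (reverse): [5 8 4 10 1 0 11 3 7 6 2 9]
After op 4 (in_shuffle): [11 5 3 8 7 4 6 10 2 1 9 0]
After op 5 (reverse): [0 9 1 2 10 6 4 7 8 3 5 11]
After op 6 (reverse): [11 5 3 8 7 4 6 10 2 1 9 0]

Answer: 11 5 3 8 7 4 6 10 2 1 9 0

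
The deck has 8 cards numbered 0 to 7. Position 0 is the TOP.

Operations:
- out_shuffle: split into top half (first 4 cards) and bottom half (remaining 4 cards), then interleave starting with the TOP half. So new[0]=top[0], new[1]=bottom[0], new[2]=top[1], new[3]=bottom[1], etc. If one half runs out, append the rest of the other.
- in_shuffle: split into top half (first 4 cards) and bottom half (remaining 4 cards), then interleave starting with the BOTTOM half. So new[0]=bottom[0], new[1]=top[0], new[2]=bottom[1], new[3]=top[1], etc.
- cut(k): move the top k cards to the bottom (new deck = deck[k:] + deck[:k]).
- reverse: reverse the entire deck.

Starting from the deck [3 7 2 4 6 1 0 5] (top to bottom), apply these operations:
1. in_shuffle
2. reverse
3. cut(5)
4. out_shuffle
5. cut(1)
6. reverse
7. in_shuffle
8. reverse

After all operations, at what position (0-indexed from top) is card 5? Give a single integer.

Answer: 1

Derivation:
After op 1 (in_shuffle): [6 3 1 7 0 2 5 4]
After op 2 (reverse): [4 5 2 0 7 1 3 6]
After op 3 (cut(5)): [1 3 6 4 5 2 0 7]
After op 4 (out_shuffle): [1 5 3 2 6 0 4 7]
After op 5 (cut(1)): [5 3 2 6 0 4 7 1]
After op 6 (reverse): [1 7 4 0 6 2 3 5]
After op 7 (in_shuffle): [6 1 2 7 3 4 5 0]
After op 8 (reverse): [0 5 4 3 7 2 1 6]
Card 5 is at position 1.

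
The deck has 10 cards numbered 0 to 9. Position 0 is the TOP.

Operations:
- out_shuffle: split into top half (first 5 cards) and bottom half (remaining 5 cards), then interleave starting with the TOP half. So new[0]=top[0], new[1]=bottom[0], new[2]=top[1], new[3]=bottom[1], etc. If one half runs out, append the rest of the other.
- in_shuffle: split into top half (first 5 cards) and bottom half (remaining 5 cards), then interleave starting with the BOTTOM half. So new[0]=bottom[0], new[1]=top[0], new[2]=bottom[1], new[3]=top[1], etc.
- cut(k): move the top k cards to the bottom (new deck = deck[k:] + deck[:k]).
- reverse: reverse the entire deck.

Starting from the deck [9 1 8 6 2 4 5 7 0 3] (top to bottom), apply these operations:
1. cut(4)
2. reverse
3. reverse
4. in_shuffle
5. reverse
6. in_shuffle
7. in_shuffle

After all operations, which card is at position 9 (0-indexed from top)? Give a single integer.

After op 1 (cut(4)): [2 4 5 7 0 3 9 1 8 6]
After op 2 (reverse): [6 8 1 9 3 0 7 5 4 2]
After op 3 (reverse): [2 4 5 7 0 3 9 1 8 6]
After op 4 (in_shuffle): [3 2 9 4 1 5 8 7 6 0]
After op 5 (reverse): [0 6 7 8 5 1 4 9 2 3]
After op 6 (in_shuffle): [1 0 4 6 9 7 2 8 3 5]
After op 7 (in_shuffle): [7 1 2 0 8 4 3 6 5 9]
Position 9: card 9.

Answer: 9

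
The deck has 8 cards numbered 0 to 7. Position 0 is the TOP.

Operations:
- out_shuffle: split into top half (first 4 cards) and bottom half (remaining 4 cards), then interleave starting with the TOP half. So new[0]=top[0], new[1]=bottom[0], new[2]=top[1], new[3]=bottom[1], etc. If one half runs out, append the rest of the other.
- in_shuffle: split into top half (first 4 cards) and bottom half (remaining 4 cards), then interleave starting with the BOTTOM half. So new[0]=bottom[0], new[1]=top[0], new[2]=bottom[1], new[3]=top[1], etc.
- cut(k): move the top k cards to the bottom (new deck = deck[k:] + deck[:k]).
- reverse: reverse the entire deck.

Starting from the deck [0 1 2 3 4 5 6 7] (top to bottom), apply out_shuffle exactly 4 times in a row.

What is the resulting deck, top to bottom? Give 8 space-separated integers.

After op 1 (out_shuffle): [0 4 1 5 2 6 3 7]
After op 2 (out_shuffle): [0 2 4 6 1 3 5 7]
After op 3 (out_shuffle): [0 1 2 3 4 5 6 7]
After op 4 (out_shuffle): [0 4 1 5 2 6 3 7]

Answer: 0 4 1 5 2 6 3 7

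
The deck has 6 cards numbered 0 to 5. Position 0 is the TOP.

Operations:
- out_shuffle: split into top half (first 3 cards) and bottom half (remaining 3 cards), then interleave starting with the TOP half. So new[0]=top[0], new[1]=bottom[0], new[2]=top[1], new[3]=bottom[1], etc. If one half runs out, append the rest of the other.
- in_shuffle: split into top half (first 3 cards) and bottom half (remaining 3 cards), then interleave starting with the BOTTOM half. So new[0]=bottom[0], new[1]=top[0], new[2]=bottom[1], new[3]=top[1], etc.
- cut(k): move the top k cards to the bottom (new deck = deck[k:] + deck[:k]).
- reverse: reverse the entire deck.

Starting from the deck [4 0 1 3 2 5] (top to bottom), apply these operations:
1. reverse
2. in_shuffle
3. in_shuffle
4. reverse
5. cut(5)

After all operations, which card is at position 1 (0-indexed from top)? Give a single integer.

After op 1 (reverse): [5 2 3 1 0 4]
After op 2 (in_shuffle): [1 5 0 2 4 3]
After op 3 (in_shuffle): [2 1 4 5 3 0]
After op 4 (reverse): [0 3 5 4 1 2]
After op 5 (cut(5)): [2 0 3 5 4 1]
Position 1: card 0.

Answer: 0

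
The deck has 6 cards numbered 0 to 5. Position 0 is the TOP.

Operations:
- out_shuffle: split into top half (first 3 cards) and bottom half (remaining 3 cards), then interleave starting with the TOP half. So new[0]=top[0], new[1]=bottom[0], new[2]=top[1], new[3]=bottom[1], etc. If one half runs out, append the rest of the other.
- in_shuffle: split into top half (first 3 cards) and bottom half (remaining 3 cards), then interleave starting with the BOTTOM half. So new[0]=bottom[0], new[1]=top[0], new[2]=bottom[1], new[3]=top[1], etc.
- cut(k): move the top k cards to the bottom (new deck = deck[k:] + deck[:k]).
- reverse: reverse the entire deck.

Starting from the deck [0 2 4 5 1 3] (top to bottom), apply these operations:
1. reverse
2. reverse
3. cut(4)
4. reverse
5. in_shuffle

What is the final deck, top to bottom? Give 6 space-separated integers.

After op 1 (reverse): [3 1 5 4 2 0]
After op 2 (reverse): [0 2 4 5 1 3]
After op 3 (cut(4)): [1 3 0 2 4 5]
After op 4 (reverse): [5 4 2 0 3 1]
After op 5 (in_shuffle): [0 5 3 4 1 2]

Answer: 0 5 3 4 1 2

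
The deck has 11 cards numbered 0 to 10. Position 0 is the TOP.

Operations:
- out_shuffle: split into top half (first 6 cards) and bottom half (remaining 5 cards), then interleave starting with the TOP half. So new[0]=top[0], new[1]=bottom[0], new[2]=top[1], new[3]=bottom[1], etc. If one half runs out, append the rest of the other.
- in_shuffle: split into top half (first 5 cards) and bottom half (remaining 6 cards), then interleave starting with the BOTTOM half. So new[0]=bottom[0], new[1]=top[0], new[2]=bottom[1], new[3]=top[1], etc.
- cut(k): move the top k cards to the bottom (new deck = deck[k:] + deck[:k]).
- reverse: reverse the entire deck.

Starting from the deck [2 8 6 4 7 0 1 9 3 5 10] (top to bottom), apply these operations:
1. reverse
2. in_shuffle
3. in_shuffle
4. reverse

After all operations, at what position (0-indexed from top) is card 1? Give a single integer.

After op 1 (reverse): [10 5 3 9 1 0 7 4 6 8 2]
After op 2 (in_shuffle): [0 10 7 5 4 3 6 9 8 1 2]
After op 3 (in_shuffle): [3 0 6 10 9 7 8 5 1 4 2]
After op 4 (reverse): [2 4 1 5 8 7 9 10 6 0 3]
Card 1 is at position 2.

Answer: 2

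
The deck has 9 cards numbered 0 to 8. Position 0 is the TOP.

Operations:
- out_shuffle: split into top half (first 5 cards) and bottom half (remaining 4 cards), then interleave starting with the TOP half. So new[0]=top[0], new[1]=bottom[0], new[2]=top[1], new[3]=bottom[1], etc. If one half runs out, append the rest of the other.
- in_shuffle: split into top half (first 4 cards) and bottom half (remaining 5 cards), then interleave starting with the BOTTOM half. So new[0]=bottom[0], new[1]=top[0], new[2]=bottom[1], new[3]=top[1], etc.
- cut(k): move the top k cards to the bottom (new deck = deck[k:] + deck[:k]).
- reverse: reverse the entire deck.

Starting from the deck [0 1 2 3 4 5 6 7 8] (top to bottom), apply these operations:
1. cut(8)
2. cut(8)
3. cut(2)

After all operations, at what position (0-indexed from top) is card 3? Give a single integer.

After op 1 (cut(8)): [8 0 1 2 3 4 5 6 7]
After op 2 (cut(8)): [7 8 0 1 2 3 4 5 6]
After op 3 (cut(2)): [0 1 2 3 4 5 6 7 8]
Card 3 is at position 3.

Answer: 3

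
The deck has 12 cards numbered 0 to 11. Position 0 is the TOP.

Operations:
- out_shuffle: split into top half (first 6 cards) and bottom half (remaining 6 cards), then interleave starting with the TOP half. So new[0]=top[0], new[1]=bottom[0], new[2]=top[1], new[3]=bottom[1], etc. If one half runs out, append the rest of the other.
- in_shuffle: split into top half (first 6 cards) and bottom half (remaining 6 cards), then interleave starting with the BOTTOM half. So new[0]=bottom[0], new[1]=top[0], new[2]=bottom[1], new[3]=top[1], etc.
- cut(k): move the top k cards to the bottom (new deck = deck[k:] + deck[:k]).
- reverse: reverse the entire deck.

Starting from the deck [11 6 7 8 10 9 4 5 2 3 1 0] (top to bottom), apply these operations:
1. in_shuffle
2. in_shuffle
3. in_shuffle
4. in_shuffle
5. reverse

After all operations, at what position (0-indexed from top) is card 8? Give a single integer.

Answer: 0

Derivation:
After op 1 (in_shuffle): [4 11 5 6 2 7 3 8 1 10 0 9]
After op 2 (in_shuffle): [3 4 8 11 1 5 10 6 0 2 9 7]
After op 3 (in_shuffle): [10 3 6 4 0 8 2 11 9 1 7 5]
After op 4 (in_shuffle): [2 10 11 3 9 6 1 4 7 0 5 8]
After op 5 (reverse): [8 5 0 7 4 1 6 9 3 11 10 2]
Card 8 is at position 0.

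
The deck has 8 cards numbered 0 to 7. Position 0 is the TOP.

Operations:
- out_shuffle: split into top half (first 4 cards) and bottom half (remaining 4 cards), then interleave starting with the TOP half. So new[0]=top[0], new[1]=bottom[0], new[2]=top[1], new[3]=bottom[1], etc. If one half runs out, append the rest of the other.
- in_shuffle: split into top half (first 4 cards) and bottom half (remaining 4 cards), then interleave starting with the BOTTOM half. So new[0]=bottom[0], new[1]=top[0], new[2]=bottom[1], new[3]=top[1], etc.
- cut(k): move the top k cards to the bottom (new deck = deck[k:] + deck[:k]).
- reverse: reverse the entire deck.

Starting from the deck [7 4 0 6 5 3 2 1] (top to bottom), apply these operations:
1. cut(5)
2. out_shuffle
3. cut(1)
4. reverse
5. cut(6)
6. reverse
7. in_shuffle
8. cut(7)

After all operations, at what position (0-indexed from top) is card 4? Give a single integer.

After op 1 (cut(5)): [3 2 1 7 4 0 6 5]
After op 2 (out_shuffle): [3 4 2 0 1 6 7 5]
After op 3 (cut(1)): [4 2 0 1 6 7 5 3]
After op 4 (reverse): [3 5 7 6 1 0 2 4]
After op 5 (cut(6)): [2 4 3 5 7 6 1 0]
After op 6 (reverse): [0 1 6 7 5 3 4 2]
After op 7 (in_shuffle): [5 0 3 1 4 6 2 7]
After op 8 (cut(7)): [7 5 0 3 1 4 6 2]
Card 4 is at position 5.

Answer: 5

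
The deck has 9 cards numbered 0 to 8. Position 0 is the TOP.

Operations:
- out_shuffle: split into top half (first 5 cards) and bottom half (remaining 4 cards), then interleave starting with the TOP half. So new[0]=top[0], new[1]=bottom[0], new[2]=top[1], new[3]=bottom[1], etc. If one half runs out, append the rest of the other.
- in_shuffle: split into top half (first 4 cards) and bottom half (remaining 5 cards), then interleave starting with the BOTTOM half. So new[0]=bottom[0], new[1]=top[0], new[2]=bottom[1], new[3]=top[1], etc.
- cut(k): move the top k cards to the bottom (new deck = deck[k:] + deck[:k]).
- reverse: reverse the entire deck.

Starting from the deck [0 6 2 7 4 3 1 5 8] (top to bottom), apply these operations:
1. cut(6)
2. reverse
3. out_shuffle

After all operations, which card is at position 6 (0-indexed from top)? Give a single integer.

After op 1 (cut(6)): [1 5 8 0 6 2 7 4 3]
After op 2 (reverse): [3 4 7 2 6 0 8 5 1]
After op 3 (out_shuffle): [3 0 4 8 7 5 2 1 6]
Position 6: card 2.

Answer: 2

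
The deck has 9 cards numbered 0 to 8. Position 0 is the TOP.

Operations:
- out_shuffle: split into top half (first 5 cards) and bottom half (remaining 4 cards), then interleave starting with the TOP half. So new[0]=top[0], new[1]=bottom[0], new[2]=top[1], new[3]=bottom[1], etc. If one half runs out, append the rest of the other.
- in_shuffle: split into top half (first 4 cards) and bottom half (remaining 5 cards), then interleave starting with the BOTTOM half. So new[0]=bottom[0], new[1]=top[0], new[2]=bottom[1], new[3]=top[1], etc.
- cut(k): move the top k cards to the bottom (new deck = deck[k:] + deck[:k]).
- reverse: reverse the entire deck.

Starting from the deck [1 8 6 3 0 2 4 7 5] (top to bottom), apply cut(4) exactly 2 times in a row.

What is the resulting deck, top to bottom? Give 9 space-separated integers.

After op 1 (cut(4)): [0 2 4 7 5 1 8 6 3]
After op 2 (cut(4)): [5 1 8 6 3 0 2 4 7]

Answer: 5 1 8 6 3 0 2 4 7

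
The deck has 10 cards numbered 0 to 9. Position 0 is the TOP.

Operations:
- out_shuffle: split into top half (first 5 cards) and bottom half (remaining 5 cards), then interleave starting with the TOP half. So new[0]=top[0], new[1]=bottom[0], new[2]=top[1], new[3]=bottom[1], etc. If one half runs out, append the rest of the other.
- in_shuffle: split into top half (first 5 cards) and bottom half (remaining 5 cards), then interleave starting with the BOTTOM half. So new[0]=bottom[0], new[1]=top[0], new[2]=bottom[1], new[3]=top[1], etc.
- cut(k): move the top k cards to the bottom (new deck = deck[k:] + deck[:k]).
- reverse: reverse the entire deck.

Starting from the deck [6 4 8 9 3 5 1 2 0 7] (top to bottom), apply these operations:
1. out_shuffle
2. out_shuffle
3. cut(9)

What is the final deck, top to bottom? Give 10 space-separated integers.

Answer: 7 6 2 5 9 4 0 1 3 8

Derivation:
After op 1 (out_shuffle): [6 5 4 1 8 2 9 0 3 7]
After op 2 (out_shuffle): [6 2 5 9 4 0 1 3 8 7]
After op 3 (cut(9)): [7 6 2 5 9 4 0 1 3 8]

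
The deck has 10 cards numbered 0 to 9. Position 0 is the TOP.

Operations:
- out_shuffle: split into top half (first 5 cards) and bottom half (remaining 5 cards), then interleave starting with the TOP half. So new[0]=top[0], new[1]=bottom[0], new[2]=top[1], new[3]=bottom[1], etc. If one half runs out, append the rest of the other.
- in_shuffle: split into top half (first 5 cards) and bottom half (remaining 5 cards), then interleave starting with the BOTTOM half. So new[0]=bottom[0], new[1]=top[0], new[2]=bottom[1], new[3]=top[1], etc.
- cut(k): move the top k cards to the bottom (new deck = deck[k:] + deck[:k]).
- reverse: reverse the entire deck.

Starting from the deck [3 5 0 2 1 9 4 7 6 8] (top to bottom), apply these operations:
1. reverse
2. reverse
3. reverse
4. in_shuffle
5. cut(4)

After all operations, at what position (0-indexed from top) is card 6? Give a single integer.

Answer: 9

Derivation:
After op 1 (reverse): [8 6 7 4 9 1 2 0 5 3]
After op 2 (reverse): [3 5 0 2 1 9 4 7 6 8]
After op 3 (reverse): [8 6 7 4 9 1 2 0 5 3]
After op 4 (in_shuffle): [1 8 2 6 0 7 5 4 3 9]
After op 5 (cut(4)): [0 7 5 4 3 9 1 8 2 6]
Card 6 is at position 9.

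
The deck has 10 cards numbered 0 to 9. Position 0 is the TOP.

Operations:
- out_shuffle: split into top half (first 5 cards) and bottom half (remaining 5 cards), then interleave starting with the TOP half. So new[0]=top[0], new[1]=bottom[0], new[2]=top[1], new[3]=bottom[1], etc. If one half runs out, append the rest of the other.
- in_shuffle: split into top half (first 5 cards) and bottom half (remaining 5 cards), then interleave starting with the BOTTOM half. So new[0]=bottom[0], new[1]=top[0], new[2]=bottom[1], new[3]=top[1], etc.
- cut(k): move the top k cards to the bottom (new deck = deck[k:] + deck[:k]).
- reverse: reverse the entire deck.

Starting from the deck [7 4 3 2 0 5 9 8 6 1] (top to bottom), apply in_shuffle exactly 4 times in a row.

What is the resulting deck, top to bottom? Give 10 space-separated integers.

After op 1 (in_shuffle): [5 7 9 4 8 3 6 2 1 0]
After op 2 (in_shuffle): [3 5 6 7 2 9 1 4 0 8]
After op 3 (in_shuffle): [9 3 1 5 4 6 0 7 8 2]
After op 4 (in_shuffle): [6 9 0 3 7 1 8 5 2 4]

Answer: 6 9 0 3 7 1 8 5 2 4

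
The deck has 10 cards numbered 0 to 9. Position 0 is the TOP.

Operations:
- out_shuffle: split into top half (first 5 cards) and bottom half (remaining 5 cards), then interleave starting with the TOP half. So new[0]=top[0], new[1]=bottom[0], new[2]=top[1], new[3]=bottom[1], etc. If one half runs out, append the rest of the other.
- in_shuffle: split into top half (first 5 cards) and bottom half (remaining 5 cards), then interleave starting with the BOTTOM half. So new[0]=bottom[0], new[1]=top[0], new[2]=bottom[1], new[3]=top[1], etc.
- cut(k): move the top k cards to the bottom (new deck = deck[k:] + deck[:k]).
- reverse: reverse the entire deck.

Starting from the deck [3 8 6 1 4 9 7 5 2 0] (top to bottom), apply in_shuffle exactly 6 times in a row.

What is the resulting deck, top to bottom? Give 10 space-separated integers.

After op 1 (in_shuffle): [9 3 7 8 5 6 2 1 0 4]
After op 2 (in_shuffle): [6 9 2 3 1 7 0 8 4 5]
After op 3 (in_shuffle): [7 6 0 9 8 2 4 3 5 1]
After op 4 (in_shuffle): [2 7 4 6 3 0 5 9 1 8]
After op 5 (in_shuffle): [0 2 5 7 9 4 1 6 8 3]
After op 6 (in_shuffle): [4 0 1 2 6 5 8 7 3 9]

Answer: 4 0 1 2 6 5 8 7 3 9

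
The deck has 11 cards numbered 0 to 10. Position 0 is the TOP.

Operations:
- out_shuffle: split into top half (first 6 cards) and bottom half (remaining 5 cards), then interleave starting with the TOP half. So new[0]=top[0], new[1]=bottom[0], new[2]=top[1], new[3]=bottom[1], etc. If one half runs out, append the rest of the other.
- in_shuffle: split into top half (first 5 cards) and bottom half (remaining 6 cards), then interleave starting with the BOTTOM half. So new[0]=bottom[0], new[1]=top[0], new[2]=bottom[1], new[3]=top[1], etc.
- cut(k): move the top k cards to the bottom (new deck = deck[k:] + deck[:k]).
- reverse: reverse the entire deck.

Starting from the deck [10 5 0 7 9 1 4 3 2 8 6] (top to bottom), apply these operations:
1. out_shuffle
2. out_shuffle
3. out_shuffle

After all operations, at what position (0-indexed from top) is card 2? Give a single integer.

Answer: 9

Derivation:
After op 1 (out_shuffle): [10 4 5 3 0 2 7 8 9 6 1]
After op 2 (out_shuffle): [10 7 4 8 5 9 3 6 0 1 2]
After op 3 (out_shuffle): [10 3 7 6 4 0 8 1 5 2 9]
Card 2 is at position 9.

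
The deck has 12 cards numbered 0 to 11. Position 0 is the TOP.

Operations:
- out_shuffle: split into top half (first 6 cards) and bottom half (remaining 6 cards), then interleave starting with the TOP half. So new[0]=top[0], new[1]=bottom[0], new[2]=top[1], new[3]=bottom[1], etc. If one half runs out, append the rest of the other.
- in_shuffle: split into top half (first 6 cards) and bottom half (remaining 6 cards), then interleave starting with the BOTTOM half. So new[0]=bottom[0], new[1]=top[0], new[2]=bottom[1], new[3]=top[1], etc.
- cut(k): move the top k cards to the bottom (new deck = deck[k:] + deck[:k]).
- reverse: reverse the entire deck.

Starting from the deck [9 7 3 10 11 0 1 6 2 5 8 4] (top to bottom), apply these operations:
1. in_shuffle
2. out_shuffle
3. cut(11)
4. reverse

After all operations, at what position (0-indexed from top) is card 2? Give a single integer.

After op 1 (in_shuffle): [1 9 6 7 2 3 5 10 8 11 4 0]
After op 2 (out_shuffle): [1 5 9 10 6 8 7 11 2 4 3 0]
After op 3 (cut(11)): [0 1 5 9 10 6 8 7 11 2 4 3]
After op 4 (reverse): [3 4 2 11 7 8 6 10 9 5 1 0]
Card 2 is at position 2.

Answer: 2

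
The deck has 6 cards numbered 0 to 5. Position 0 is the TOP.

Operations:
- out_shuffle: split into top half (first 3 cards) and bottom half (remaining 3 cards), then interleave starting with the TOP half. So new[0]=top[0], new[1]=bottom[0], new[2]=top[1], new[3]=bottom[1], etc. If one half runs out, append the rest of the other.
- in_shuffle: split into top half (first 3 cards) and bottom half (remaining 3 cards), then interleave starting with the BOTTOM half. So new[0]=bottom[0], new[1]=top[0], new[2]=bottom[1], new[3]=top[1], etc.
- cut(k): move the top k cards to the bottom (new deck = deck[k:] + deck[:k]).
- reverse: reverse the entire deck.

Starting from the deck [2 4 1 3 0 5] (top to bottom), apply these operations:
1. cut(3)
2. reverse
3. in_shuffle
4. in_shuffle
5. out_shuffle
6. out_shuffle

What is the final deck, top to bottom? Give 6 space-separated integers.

After op 1 (cut(3)): [3 0 5 2 4 1]
After op 2 (reverse): [1 4 2 5 0 3]
After op 3 (in_shuffle): [5 1 0 4 3 2]
After op 4 (in_shuffle): [4 5 3 1 2 0]
After op 5 (out_shuffle): [4 1 5 2 3 0]
After op 6 (out_shuffle): [4 2 1 3 5 0]

Answer: 4 2 1 3 5 0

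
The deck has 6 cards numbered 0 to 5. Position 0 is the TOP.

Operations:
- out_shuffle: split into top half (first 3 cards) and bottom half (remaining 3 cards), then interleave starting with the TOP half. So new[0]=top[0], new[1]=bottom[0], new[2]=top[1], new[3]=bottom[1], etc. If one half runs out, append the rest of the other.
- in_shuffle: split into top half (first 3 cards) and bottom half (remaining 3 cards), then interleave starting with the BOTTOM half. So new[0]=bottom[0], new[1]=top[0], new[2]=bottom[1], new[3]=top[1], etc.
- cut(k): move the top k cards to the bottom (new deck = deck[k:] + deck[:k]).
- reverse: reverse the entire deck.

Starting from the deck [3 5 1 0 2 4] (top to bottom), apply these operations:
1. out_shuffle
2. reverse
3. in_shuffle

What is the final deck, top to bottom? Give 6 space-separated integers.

After op 1 (out_shuffle): [3 0 5 2 1 4]
After op 2 (reverse): [4 1 2 5 0 3]
After op 3 (in_shuffle): [5 4 0 1 3 2]

Answer: 5 4 0 1 3 2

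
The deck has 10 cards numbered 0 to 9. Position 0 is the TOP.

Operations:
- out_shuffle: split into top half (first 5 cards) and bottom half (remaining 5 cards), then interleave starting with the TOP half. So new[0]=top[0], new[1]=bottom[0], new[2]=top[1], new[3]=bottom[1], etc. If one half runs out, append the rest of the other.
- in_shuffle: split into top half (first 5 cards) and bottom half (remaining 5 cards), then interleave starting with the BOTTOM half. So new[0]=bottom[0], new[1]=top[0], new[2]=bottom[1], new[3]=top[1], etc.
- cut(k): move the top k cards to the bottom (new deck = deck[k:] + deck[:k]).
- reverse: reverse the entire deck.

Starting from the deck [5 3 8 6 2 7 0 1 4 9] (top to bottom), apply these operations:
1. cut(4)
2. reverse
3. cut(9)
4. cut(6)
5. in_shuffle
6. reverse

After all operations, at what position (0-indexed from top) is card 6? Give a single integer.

Answer: 9

Derivation:
After op 1 (cut(4)): [2 7 0 1 4 9 5 3 8 6]
After op 2 (reverse): [6 8 3 5 9 4 1 0 7 2]
After op 3 (cut(9)): [2 6 8 3 5 9 4 1 0 7]
After op 4 (cut(6)): [4 1 0 7 2 6 8 3 5 9]
After op 5 (in_shuffle): [6 4 8 1 3 0 5 7 9 2]
After op 6 (reverse): [2 9 7 5 0 3 1 8 4 6]
Card 6 is at position 9.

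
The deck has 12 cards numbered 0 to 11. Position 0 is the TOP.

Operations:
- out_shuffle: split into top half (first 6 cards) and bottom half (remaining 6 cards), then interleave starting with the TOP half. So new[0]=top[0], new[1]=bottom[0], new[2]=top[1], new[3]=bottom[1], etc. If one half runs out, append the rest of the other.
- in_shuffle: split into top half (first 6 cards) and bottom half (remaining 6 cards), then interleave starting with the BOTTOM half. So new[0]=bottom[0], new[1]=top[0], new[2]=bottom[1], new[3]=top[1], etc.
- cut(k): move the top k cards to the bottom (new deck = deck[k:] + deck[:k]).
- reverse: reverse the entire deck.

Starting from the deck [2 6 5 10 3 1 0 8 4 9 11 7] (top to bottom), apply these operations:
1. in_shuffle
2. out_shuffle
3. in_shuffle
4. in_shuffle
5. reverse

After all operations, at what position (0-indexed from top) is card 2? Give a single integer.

After op 1 (in_shuffle): [0 2 8 6 4 5 9 10 11 3 7 1]
After op 2 (out_shuffle): [0 9 2 10 8 11 6 3 4 7 5 1]
After op 3 (in_shuffle): [6 0 3 9 4 2 7 10 5 8 1 11]
After op 4 (in_shuffle): [7 6 10 0 5 3 8 9 1 4 11 2]
After op 5 (reverse): [2 11 4 1 9 8 3 5 0 10 6 7]
Card 2 is at position 0.

Answer: 0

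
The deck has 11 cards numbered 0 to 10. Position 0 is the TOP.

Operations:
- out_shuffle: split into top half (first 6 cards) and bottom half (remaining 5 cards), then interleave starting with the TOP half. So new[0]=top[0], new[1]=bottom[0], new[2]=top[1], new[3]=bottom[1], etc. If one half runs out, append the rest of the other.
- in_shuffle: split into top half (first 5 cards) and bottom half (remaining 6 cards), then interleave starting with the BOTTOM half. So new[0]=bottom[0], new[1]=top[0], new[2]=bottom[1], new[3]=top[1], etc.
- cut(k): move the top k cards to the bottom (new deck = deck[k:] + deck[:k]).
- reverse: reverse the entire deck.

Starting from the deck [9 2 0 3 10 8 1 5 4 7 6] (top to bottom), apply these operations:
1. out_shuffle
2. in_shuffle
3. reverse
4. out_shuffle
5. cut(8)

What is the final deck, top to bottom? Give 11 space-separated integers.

Answer: 10 4 2 8 7 0 1 6 3 5 9

Derivation:
After op 1 (out_shuffle): [9 1 2 5 0 4 3 7 10 6 8]
After op 2 (in_shuffle): [4 9 3 1 7 2 10 5 6 0 8]
After op 3 (reverse): [8 0 6 5 10 2 7 1 3 9 4]
After op 4 (out_shuffle): [8 7 0 1 6 3 5 9 10 4 2]
After op 5 (cut(8)): [10 4 2 8 7 0 1 6 3 5 9]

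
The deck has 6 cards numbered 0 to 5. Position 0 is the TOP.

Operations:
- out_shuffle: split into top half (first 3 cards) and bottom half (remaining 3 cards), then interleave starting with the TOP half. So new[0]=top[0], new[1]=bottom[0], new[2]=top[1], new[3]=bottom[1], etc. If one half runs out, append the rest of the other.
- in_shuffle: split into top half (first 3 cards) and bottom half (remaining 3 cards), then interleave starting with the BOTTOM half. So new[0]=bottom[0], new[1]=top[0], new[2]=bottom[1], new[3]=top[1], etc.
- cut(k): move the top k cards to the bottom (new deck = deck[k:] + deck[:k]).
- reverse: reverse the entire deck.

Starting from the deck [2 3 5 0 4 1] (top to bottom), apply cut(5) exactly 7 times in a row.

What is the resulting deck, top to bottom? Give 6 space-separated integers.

Answer: 1 2 3 5 0 4

Derivation:
After op 1 (cut(5)): [1 2 3 5 0 4]
After op 2 (cut(5)): [4 1 2 3 5 0]
After op 3 (cut(5)): [0 4 1 2 3 5]
After op 4 (cut(5)): [5 0 4 1 2 3]
After op 5 (cut(5)): [3 5 0 4 1 2]
After op 6 (cut(5)): [2 3 5 0 4 1]
After op 7 (cut(5)): [1 2 3 5 0 4]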